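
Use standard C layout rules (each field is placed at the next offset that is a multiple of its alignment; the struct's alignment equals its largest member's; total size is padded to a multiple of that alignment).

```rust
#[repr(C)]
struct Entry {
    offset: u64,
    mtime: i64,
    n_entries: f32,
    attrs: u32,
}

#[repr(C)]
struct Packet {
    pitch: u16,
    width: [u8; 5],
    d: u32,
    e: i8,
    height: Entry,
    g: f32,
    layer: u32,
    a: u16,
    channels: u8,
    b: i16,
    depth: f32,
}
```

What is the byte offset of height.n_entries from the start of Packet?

32

Entry: 0..8  offset  (8B, 8-aligned); 8..16  mtime  (8B, 8-aligned); 16..20  n_entries  (4B, 4-aligned); 20..24  attrs  (4B, 4-aligned); sizeof = 24, alignof = 8
0..2  pitch  (2B, 2-aligned)
2..7  width  (5B, 1-aligned)
7..8  -- padding (1B)
8..12  d  (4B, 4-aligned)
12..13  e  (1B, 1-aligned)
13..16  -- padding (3B)
16..40  height  (24B, 8-aligned)
within Entry: n_entries at 16
16 + 16 = 32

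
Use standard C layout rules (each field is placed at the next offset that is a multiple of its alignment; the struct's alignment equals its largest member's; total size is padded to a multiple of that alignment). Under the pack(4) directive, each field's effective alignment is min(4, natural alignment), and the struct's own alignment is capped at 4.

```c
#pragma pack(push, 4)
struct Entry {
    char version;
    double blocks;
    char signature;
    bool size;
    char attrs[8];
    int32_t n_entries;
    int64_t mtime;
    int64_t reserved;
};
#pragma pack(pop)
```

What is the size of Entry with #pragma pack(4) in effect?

44

@0: version [1B, align 1] → 1
+3 pad (align 4)
@4: blocks [8B, align 4] → 12
@12: signature [1B, align 1] → 13
@13: size [1B, align 1] → 14
@14: attrs [8B, align 1] → 22
+2 pad (align 4)
@24: n_entries [4B, align 4] → 28
@28: mtime [8B, align 4] → 36
@36: reserved [8B, align 4] → 44
size 44, align 4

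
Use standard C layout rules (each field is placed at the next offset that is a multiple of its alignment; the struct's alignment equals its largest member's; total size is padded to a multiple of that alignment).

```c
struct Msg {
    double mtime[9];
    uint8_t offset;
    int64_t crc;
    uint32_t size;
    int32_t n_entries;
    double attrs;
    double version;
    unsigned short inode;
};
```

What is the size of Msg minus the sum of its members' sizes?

0..72  mtime  (72B, 8-aligned)
72..73  offset  (1B, 1-aligned)
73..80  -- padding (7B)
80..88  crc  (8B, 8-aligned)
88..92  size  (4B, 4-aligned)
92..96  n_entries  (4B, 4-aligned)
96..104  attrs  (8B, 8-aligned)
104..112  version  (8B, 8-aligned)
112..114  inode  (2B, 2-aligned)
114..120  -- tail padding (6B)
sizeof = 120, alignof = 8
data bytes 107, size 120 → padding 13

13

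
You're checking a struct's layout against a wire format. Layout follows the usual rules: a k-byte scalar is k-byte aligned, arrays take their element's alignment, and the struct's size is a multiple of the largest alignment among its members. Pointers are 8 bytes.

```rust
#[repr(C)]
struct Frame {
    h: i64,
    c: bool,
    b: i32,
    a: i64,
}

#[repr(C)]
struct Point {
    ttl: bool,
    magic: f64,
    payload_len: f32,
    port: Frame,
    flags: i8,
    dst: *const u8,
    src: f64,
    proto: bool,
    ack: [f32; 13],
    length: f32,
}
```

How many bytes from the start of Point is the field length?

Frame: 0..8  h  (8B, 8-aligned); 8..9  c  (1B, 1-aligned); 9..12  -- padding (3B); 12..16  b  (4B, 4-aligned); 16..24  a  (8B, 8-aligned); sizeof = 24, alignof = 8
0..1  ttl  (1B, 1-aligned)
1..8  -- padding (7B)
8..16  magic  (8B, 8-aligned)
16..20  payload_len  (4B, 4-aligned)
20..24  -- padding (4B)
24..48  port  (24B, 8-aligned)
48..49  flags  (1B, 1-aligned)
49..56  -- padding (7B)
56..64  dst  (8B, 8-aligned)
64..72  src  (8B, 8-aligned)
72..73  proto  (1B, 1-aligned)
73..76  -- padding (3B)
76..128  ack  (52B, 4-aligned)
128..132  length  (4B, 4-aligned)

128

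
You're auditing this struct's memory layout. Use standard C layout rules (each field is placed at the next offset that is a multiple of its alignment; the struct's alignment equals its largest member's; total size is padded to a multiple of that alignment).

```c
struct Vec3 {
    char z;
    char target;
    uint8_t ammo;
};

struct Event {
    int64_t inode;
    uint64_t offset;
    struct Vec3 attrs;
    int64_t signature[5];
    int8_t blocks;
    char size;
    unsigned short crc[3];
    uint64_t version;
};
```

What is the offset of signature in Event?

24

Vec3: @0: z [1B, align 1] → 1; @1: target [1B, align 1] → 2; @2: ammo [1B, align 1] → 3; size 3, align 1
@0: inode [8B, align 8] → 8
@8: offset [8B, align 8] → 16
@16: attrs [3B, align 1] → 19
+5 pad (align 8)
@24: signature [40B, align 8] → 64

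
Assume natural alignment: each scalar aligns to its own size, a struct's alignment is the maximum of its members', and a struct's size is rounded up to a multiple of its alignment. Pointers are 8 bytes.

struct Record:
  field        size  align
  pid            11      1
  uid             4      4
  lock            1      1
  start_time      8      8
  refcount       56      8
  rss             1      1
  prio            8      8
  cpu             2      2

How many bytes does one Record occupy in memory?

112 bytes

0..11  pid  (11B, 1-aligned)
11..12  -- padding (1B)
12..16  uid  (4B, 4-aligned)
16..17  lock  (1B, 1-aligned)
17..24  -- padding (7B)
24..32  start_time  (8B, 8-aligned)
32..88  refcount  (56B, 8-aligned)
88..89  rss  (1B, 1-aligned)
89..96  -- padding (7B)
96..104  prio  (8B, 8-aligned)
104..106  cpu  (2B, 2-aligned)
106..112  -- tail padding (6B)
sizeof = 112, alignof = 8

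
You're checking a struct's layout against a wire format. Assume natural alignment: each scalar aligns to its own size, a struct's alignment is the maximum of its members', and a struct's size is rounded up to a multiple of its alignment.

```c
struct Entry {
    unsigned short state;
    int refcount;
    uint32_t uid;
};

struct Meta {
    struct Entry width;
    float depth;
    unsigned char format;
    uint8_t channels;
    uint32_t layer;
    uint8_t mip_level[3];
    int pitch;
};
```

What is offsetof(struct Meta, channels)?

Entry: @0: state [2B, align 2] → 2; +2 pad (align 4); @4: refcount [4B, align 4] → 8; @8: uid [4B, align 4] → 12; size 12, align 4
@0: width [12B, align 4] → 12
@12: depth [4B, align 4] → 16
@16: format [1B, align 1] → 17
@17: channels [1B, align 1] → 18

17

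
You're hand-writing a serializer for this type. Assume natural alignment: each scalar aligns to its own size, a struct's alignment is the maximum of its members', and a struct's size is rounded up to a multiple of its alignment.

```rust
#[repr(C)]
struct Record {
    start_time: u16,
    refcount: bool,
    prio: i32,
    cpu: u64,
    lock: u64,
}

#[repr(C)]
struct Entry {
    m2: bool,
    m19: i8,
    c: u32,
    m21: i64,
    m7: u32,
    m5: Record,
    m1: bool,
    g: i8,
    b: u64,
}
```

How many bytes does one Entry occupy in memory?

64

Record: start_time at 0 (size 2, align 2) → ends 2; refcount at 2 (size 1, align 1) → ends 3; pad 1 to align 4 for prio; prio at 4 (size 4, align 4) → ends 8; cpu at 8 (size 8, align 8) → ends 16; lock at 16 (size 8, align 8) → ends 24; total 24 bytes, alignment 8
m2 at 0 (size 1, align 1) → ends 1
m19 at 1 (size 1, align 1) → ends 2
pad 2 to align 4 for c
c at 4 (size 4, align 4) → ends 8
m21 at 8 (size 8, align 8) → ends 16
m7 at 16 (size 4, align 4) → ends 20
pad 4 to align 8 for m5
m5 at 24 (size 24, align 8) → ends 48
m1 at 48 (size 1, align 1) → ends 49
g at 49 (size 1, align 1) → ends 50
pad 6 to align 8 for b
b at 56 (size 8, align 8) → ends 64
total 64 bytes, alignment 8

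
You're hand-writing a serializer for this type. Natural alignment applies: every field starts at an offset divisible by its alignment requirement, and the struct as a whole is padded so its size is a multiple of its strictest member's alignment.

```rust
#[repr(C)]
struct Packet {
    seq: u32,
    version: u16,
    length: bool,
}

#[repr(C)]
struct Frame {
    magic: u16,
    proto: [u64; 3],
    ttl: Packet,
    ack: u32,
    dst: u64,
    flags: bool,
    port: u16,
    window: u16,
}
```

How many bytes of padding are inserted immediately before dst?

Packet: @0: seq [4B, align 4] → 4; @4: version [2B, align 2] → 6; @6: length [1B, align 1] → 7; +1 tail pad (align 4); size 8, align 4
@0: magic [2B, align 2] → 2
+6 pad (align 8)
@8: proto [24B, align 8] → 32
@32: ttl [8B, align 4] → 40
@40: ack [4B, align 4] → 44
+4 pad (align 8)
@48: dst [8B, align 8] → 56

4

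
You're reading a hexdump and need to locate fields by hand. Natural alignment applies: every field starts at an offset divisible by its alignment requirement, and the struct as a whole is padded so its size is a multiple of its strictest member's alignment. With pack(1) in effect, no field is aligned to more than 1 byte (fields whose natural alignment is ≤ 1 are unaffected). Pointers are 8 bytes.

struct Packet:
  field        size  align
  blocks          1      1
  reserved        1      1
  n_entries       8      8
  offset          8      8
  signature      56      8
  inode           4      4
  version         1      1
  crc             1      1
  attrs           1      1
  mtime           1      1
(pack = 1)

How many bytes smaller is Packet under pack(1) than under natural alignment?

natural layout:
  0..1  blocks  (1B, 1-aligned)
  1..2  reserved  (1B, 1-aligned)
  2..8  -- padding (6B)
  8..16  n_entries  (8B, 8-aligned)
  16..24  offset  (8B, 8-aligned)
  24..80  signature  (56B, 8-aligned)
  80..84  inode  (4B, 4-aligned)
  84..85  version  (1B, 1-aligned)
  85..86  crc  (1B, 1-aligned)
  86..87  attrs  (1B, 1-aligned)
  87..88  mtime  (1B, 1-aligned)
  sizeof = 88, alignof = 8
packed(1) layout:
  0..1  blocks  (1B, 1-aligned)
  1..2  reserved  (1B, 1-aligned)
  2..10  n_entries  (8B, 1-aligned)
  10..18  offset  (8B, 1-aligned)
  18..74  signature  (56B, 1-aligned)
  74..78  inode  (4B, 1-aligned)
  78..79  version  (1B, 1-aligned)
  79..80  crc  (1B, 1-aligned)
  80..81  attrs  (1B, 1-aligned)
  81..82  mtime  (1B, 1-aligned)
  sizeof = 82, alignof = 1
88 − 82 = 6

6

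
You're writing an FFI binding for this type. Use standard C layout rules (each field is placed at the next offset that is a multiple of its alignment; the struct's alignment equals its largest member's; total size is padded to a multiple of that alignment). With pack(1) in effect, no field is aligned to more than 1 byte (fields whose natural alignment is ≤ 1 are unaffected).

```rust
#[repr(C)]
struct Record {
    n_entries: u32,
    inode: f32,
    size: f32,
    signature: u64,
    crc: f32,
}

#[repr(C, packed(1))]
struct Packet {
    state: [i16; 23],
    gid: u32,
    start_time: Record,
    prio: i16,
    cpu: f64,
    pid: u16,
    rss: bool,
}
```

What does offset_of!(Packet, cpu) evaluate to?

84

Record: 0..4  n_entries  (4B, 4-aligned); 4..8  inode  (4B, 4-aligned); 8..12  size  (4B, 4-aligned); 12..16  -- padding (4B); 16..24  signature  (8B, 8-aligned); 24..28  crc  (4B, 4-aligned); 28..32  -- tail padding (4B); sizeof = 32, alignof = 8
0..46  state  (46B, 1-aligned)
46..50  gid  (4B, 1-aligned)
50..82  start_time  (32B, 1-aligned)
82..84  prio  (2B, 1-aligned)
84..92  cpu  (8B, 1-aligned)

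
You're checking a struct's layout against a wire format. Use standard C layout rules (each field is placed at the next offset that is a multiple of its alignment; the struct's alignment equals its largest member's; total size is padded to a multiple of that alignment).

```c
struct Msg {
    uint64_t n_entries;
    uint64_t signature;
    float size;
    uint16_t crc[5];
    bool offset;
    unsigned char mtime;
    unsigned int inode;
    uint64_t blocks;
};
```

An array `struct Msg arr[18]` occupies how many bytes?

864

n_entries at 0 (size 8, align 8) → ends 8
signature at 8 (size 8, align 8) → ends 16
size at 16 (size 4, align 4) → ends 20
crc at 20 (size 10, align 2) → ends 30
offset at 30 (size 1, align 1) → ends 31
mtime at 31 (size 1, align 1) → ends 32
inode at 32 (size 4, align 4) → ends 36
pad 4 to align 8 for blocks
blocks at 40 (size 8, align 8) → ends 48
total 48 bytes, alignment 8
array of 18: 18 × 48 = 864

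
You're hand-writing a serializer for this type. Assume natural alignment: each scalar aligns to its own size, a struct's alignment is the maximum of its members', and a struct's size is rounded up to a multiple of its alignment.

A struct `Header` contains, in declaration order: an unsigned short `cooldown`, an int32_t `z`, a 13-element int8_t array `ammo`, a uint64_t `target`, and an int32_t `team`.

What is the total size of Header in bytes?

40 bytes

@0: cooldown [2B, align 2] → 2
+2 pad (align 4)
@4: z [4B, align 4] → 8
@8: ammo [13B, align 1] → 21
+3 pad (align 8)
@24: target [8B, align 8] → 32
@32: team [4B, align 4] → 36
+4 tail pad (align 8)
size 40, align 8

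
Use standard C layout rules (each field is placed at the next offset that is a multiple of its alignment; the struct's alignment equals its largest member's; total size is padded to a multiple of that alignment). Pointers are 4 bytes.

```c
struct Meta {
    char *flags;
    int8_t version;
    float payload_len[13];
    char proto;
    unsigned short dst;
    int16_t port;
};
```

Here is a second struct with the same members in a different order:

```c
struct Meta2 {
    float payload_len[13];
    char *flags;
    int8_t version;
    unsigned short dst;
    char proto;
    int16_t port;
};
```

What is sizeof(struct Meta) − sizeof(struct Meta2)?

0..4  flags  (4B, 4-aligned)
4..5  version  (1B, 1-aligned)
5..8  -- padding (3B)
8..60  payload_len  (52B, 4-aligned)
60..61  proto  (1B, 1-aligned)
61..62  -- padding (1B)
62..64  dst  (2B, 2-aligned)
64..66  port  (2B, 2-aligned)
66..68  -- tail padding (2B)
sizeof = 68, alignof = 4
— Meta2 —
0..52  payload_len  (52B, 4-aligned)
52..56  flags  (4B, 4-aligned)
56..57  version  (1B, 1-aligned)
57..58  -- padding (1B)
58..60  dst  (2B, 2-aligned)
60..61  proto  (1B, 1-aligned)
61..62  -- padding (1B)
62..64  port  (2B, 2-aligned)
sizeof = 64, alignof = 4
68 − 64 = 4

4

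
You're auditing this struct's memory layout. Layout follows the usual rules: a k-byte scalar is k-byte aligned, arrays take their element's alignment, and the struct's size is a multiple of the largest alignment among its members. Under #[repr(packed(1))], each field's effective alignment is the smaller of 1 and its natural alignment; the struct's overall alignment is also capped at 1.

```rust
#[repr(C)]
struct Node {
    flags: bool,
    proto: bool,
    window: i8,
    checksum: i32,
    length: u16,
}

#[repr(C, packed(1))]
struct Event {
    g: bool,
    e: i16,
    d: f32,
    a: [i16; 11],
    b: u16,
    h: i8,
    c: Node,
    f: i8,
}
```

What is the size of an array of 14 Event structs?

Node: flags at 0 (size 1, align 1) → ends 1; proto at 1 (size 1, align 1) → ends 2; window at 2 (size 1, align 1) → ends 3; pad 1 to align 4 for checksum; checksum at 4 (size 4, align 4) → ends 8; length at 8 (size 2, align 2) → ends 10; tail pad 2 to reach multiple of 4; total 12 bytes, alignment 4
g at 0 (size 1, align 1) → ends 1
e at 1 (size 2, align 1) → ends 3
d at 3 (size 4, align 1) → ends 7
a at 7 (size 22, align 1) → ends 29
b at 29 (size 2, align 1) → ends 31
h at 31 (size 1, align 1) → ends 32
c at 32 (size 12, align 1) → ends 44
f at 44 (size 1, align 1) → ends 45
total 45 bytes, alignment 1
array of 14: 14 × 45 = 630

630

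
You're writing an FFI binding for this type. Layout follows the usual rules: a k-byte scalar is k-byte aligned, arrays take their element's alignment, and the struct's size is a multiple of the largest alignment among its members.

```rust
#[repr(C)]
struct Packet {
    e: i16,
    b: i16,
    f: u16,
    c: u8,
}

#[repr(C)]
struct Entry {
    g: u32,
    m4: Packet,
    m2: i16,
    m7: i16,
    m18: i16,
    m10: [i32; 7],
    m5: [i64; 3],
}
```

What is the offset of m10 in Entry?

20

Packet: @0: e [2B, align 2] → 2; @2: b [2B, align 2] → 4; @4: f [2B, align 2] → 6; @6: c [1B, align 1] → 7; +1 tail pad (align 2); size 8, align 2
@0: g [4B, align 4] → 4
@4: m4 [8B, align 2] → 12
@12: m2 [2B, align 2] → 14
@14: m7 [2B, align 2] → 16
@16: m18 [2B, align 2] → 18
+2 pad (align 4)
@20: m10 [28B, align 4] → 48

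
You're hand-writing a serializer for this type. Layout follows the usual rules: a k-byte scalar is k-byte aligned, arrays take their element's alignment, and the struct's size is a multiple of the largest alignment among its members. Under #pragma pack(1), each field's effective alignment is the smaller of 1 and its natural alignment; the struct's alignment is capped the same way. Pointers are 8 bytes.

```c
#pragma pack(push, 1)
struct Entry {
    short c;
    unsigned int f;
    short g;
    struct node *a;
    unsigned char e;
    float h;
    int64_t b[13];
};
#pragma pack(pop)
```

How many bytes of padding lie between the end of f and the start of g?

c at 0 (size 2, align 1) → ends 2
f at 2 (size 4, align 1) → ends 6
g at 6 (size 2, align 1) → ends 8

0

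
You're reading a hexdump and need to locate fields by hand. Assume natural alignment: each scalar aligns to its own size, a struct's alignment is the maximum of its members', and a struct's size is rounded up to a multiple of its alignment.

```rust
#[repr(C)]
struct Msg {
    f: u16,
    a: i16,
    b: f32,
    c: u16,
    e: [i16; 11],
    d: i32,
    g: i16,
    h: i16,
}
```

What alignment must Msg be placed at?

member alignments: f=2, a=2, b=4, c=2, e=2, d=4, g=2, h=2
max = 4

4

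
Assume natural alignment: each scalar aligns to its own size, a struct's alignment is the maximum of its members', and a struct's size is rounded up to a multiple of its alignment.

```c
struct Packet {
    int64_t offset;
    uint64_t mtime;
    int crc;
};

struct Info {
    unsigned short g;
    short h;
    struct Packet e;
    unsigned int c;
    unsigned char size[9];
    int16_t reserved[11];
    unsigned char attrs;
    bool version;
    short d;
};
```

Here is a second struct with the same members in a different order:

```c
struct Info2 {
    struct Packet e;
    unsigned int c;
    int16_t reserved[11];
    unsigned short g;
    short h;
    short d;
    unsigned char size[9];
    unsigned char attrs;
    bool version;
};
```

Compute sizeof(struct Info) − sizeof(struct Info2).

0

Packet: offset at 0 (size 8, align 8) → ends 8; mtime at 8 (size 8, align 8) → ends 16; crc at 16 (size 4, align 4) → ends 20; tail pad 4 to reach multiple of 8; total 24 bytes, alignment 8
g at 0 (size 2, align 2) → ends 2
h at 2 (size 2, align 2) → ends 4
pad 4 to align 8 for e
e at 8 (size 24, align 8) → ends 32
c at 32 (size 4, align 4) → ends 36
size at 36 (size 9, align 1) → ends 45
pad 1 to align 2 for reserved
reserved at 46 (size 22, align 2) → ends 68
attrs at 68 (size 1, align 1) → ends 69
version at 69 (size 1, align 1) → ends 70
d at 70 (size 2, align 2) → ends 72
total 72 bytes, alignment 8
— Info2 —
e at 0 (size 24, align 8) → ends 24
c at 24 (size 4, align 4) → ends 28
reserved at 28 (size 22, align 2) → ends 50
g at 50 (size 2, align 2) → ends 52
h at 52 (size 2, align 2) → ends 54
d at 54 (size 2, align 2) → ends 56
size at 56 (size 9, align 1) → ends 65
attrs at 65 (size 1, align 1) → ends 66
version at 66 (size 1, align 1) → ends 67
tail pad 5 to reach multiple of 8
total 72 bytes, alignment 8
72 − 72 = 0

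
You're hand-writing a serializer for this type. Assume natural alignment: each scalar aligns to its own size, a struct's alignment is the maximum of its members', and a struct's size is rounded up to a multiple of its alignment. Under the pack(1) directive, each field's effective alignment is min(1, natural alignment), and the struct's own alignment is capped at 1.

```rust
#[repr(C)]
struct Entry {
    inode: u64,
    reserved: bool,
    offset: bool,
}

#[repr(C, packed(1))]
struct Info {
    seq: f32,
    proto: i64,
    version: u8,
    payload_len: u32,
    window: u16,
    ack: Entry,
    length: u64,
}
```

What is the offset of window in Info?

Entry: inode at 0 (size 8, align 8) → ends 8; reserved at 8 (size 1, align 1) → ends 9; offset at 9 (size 1, align 1) → ends 10; tail pad 6 to reach multiple of 8; total 16 bytes, alignment 8
seq at 0 (size 4, align 1) → ends 4
proto at 4 (size 8, align 1) → ends 12
version at 12 (size 1, align 1) → ends 13
payload_len at 13 (size 4, align 1) → ends 17
window at 17 (size 2, align 1) → ends 19

17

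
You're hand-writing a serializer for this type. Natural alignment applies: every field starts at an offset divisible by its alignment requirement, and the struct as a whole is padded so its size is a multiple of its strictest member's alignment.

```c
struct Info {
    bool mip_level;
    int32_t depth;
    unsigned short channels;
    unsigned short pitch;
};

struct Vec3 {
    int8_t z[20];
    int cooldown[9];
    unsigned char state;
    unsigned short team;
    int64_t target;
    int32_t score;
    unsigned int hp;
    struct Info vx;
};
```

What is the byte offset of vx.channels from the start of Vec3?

Info: @0: mip_level [1B, align 1] → 1; +3 pad (align 4); @4: depth [4B, align 4] → 8; @8: channels [2B, align 2] → 10; @10: pitch [2B, align 2] → 12; size 12, align 4
@0: z [20B, align 1] → 20
@20: cooldown [36B, align 4] → 56
@56: state [1B, align 1] → 57
+1 pad (align 2)
@58: team [2B, align 2] → 60
+4 pad (align 8)
@64: target [8B, align 8] → 72
@72: score [4B, align 4] → 76
@76: hp [4B, align 4] → 80
@80: vx [12B, align 4] → 92
within Info: channels at 8
80 + 8 = 88

88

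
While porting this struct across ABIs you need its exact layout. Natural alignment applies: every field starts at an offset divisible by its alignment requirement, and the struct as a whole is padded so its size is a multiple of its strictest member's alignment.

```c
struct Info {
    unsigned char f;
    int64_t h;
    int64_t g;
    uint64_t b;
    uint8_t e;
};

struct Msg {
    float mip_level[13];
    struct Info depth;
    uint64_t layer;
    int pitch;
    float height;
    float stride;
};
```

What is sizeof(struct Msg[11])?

Info: 0..1  f  (1B, 1-aligned); 1..8  -- padding (7B); 8..16  h  (8B, 8-aligned); 16..24  g  (8B, 8-aligned); 24..32  b  (8B, 8-aligned); 32..33  e  (1B, 1-aligned); 33..40  -- tail padding (7B); sizeof = 40, alignof = 8
0..52  mip_level  (52B, 4-aligned)
52..56  -- padding (4B)
56..96  depth  (40B, 8-aligned)
96..104  layer  (8B, 8-aligned)
104..108  pitch  (4B, 4-aligned)
108..112  height  (4B, 4-aligned)
112..116  stride  (4B, 4-aligned)
116..120  -- tail padding (4B)
sizeof = 120, alignof = 8
array of 11: 11 × 120 = 1320

1320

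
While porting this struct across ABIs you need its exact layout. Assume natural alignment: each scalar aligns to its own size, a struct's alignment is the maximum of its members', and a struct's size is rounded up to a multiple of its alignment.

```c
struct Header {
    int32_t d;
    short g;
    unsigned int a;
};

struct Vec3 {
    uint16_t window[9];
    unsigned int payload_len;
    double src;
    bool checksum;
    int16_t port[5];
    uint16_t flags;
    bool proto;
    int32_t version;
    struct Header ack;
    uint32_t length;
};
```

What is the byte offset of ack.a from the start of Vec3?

60

Header: d at 0 (size 4, align 4) → ends 4; g at 4 (size 2, align 2) → ends 6; pad 2 to align 4 for a; a at 8 (size 4, align 4) → ends 12; total 12 bytes, alignment 4
window at 0 (size 18, align 2) → ends 18
pad 2 to align 4 for payload_len
payload_len at 20 (size 4, align 4) → ends 24
src at 24 (size 8, align 8) → ends 32
checksum at 32 (size 1, align 1) → ends 33
pad 1 to align 2 for port
port at 34 (size 10, align 2) → ends 44
flags at 44 (size 2, align 2) → ends 46
proto at 46 (size 1, align 1) → ends 47
pad 1 to align 4 for version
version at 48 (size 4, align 4) → ends 52
ack at 52 (size 12, align 4) → ends 64
within Header: a at 8
52 + 8 = 60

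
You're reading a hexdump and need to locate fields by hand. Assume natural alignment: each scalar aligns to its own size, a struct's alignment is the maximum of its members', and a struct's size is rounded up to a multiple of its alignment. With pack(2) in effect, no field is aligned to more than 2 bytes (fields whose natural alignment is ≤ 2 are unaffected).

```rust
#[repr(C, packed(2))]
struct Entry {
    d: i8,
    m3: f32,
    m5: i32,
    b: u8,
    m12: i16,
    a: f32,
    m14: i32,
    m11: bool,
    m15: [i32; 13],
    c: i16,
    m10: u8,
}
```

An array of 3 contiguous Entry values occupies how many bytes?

@0: d [1B, align 1] → 1
+1 pad (align 2)
@2: m3 [4B, align 2] → 6
@6: m5 [4B, align 2] → 10
@10: b [1B, align 1] → 11
+1 pad (align 2)
@12: m12 [2B, align 2] → 14
@14: a [4B, align 2] → 18
@18: m14 [4B, align 2] → 22
@22: m11 [1B, align 1] → 23
+1 pad (align 2)
@24: m15 [52B, align 2] → 76
@76: c [2B, align 2] → 78
@78: m10 [1B, align 1] → 79
+1 tail pad (align 2)
size 80, align 2
array of 3: 3 × 80 = 240

240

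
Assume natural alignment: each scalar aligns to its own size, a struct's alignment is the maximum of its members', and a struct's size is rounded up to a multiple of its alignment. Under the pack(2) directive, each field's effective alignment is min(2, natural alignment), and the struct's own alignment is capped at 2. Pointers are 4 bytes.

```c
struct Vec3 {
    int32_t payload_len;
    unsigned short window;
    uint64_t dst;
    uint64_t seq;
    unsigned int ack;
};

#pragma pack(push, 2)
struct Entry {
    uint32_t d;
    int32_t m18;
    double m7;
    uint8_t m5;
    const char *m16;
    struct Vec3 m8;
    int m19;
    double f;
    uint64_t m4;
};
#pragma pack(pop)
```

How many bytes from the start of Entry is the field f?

Vec3: @0: payload_len [4B, align 4] → 4; @4: window [2B, align 2] → 6; +2 pad (align 8); @8: dst [8B, align 8] → 16; @16: seq [8B, align 8] → 24; @24: ack [4B, align 4] → 28; +4 tail pad (align 8); size 32, align 8
@0: d [4B, align 2] → 4
@4: m18 [4B, align 2] → 8
@8: m7 [8B, align 2] → 16
@16: m5 [1B, align 1] → 17
+1 pad (align 2)
@18: m16 [4B, align 2] → 22
@22: m8 [32B, align 2] → 54
@54: m19 [4B, align 2] → 58
@58: f [8B, align 2] → 66

58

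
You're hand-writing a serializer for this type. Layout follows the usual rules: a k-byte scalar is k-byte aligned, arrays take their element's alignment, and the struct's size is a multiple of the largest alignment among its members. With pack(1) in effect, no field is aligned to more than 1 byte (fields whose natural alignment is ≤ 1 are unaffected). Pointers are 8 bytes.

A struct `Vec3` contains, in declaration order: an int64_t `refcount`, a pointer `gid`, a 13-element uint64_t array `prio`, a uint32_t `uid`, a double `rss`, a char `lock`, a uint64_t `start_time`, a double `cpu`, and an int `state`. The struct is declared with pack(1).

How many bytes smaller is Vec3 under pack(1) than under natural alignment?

natural layout:
  0..8  refcount  (8B, 8-aligned)
  8..16  gid  (8B, 8-aligned)
  16..120  prio  (104B, 8-aligned)
  120..124  uid  (4B, 4-aligned)
  124..128  -- padding (4B)
  128..136  rss  (8B, 8-aligned)
  136..137  lock  (1B, 1-aligned)
  137..144  -- padding (7B)
  144..152  start_time  (8B, 8-aligned)
  152..160  cpu  (8B, 8-aligned)
  160..164  state  (4B, 4-aligned)
  164..168  -- tail padding (4B)
  sizeof = 168, alignof = 8
packed(1) layout:
  0..8  refcount  (8B, 1-aligned)
  8..16  gid  (8B, 1-aligned)
  16..120  prio  (104B, 1-aligned)
  120..124  uid  (4B, 1-aligned)
  124..132  rss  (8B, 1-aligned)
  132..133  lock  (1B, 1-aligned)
  133..141  start_time  (8B, 1-aligned)
  141..149  cpu  (8B, 1-aligned)
  149..153  state  (4B, 1-aligned)
  sizeof = 153, alignof = 1
168 − 153 = 15

15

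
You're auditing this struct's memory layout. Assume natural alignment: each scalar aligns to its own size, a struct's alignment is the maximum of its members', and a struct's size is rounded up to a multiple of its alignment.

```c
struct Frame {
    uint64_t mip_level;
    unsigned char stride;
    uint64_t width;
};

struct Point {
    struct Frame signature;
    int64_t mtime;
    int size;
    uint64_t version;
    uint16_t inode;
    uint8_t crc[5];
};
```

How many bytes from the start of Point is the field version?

Frame: mip_level at 0 (size 8, align 8) → ends 8; stride at 8 (size 1, align 1) → ends 9; pad 7 to align 8 for width; width at 16 (size 8, align 8) → ends 24; total 24 bytes, alignment 8
signature at 0 (size 24, align 8) → ends 24
mtime at 24 (size 8, align 8) → ends 32
size at 32 (size 4, align 4) → ends 36
pad 4 to align 8 for version
version at 40 (size 8, align 8) → ends 48

40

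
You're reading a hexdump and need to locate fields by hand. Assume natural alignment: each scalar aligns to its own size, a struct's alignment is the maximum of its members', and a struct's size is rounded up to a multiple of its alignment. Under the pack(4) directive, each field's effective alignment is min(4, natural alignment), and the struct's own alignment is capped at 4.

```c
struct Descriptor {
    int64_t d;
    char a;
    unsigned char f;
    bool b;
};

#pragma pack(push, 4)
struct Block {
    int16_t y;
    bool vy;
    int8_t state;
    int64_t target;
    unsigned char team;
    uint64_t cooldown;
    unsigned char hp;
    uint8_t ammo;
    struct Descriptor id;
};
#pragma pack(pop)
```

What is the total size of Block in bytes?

Descriptor: 0..8  d  (8B, 8-aligned); 8..9  a  (1B, 1-aligned); 9..10  f  (1B, 1-aligned); 10..11  b  (1B, 1-aligned); 11..16  -- tail padding (5B); sizeof = 16, alignof = 8
0..2  y  (2B, 2-aligned)
2..3  vy  (1B, 1-aligned)
3..4  state  (1B, 1-aligned)
4..12  target  (8B, 4-aligned)
12..13  team  (1B, 1-aligned)
13..16  -- padding (3B)
16..24  cooldown  (8B, 4-aligned)
24..25  hp  (1B, 1-aligned)
25..26  ammo  (1B, 1-aligned)
26..28  -- padding (2B)
28..44  id  (16B, 4-aligned)
sizeof = 44, alignof = 4

44 bytes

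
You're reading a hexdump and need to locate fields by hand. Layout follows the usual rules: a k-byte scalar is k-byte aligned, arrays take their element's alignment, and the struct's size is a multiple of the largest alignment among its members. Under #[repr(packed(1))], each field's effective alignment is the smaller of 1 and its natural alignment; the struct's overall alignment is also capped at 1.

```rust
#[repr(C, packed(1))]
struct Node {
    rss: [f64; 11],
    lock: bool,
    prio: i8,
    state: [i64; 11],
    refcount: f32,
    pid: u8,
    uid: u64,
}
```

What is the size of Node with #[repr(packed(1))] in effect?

191

rss at 0 (size 88, align 1) → ends 88
lock at 88 (size 1, align 1) → ends 89
prio at 89 (size 1, align 1) → ends 90
state at 90 (size 88, align 1) → ends 178
refcount at 178 (size 4, align 1) → ends 182
pid at 182 (size 1, align 1) → ends 183
uid at 183 (size 8, align 1) → ends 191
total 191 bytes, alignment 1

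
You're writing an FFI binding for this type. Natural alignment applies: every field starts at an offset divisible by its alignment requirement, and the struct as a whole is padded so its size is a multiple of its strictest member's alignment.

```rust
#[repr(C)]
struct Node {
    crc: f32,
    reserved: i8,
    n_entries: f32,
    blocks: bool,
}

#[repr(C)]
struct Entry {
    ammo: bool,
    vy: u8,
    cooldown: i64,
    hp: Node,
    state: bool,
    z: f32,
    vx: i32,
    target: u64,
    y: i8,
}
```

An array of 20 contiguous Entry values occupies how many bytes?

1280

Node: 0..4  crc  (4B, 4-aligned); 4..5  reserved  (1B, 1-aligned); 5..8  -- padding (3B); 8..12  n_entries  (4B, 4-aligned); 12..13  blocks  (1B, 1-aligned); 13..16  -- tail padding (3B); sizeof = 16, alignof = 4
0..1  ammo  (1B, 1-aligned)
1..2  vy  (1B, 1-aligned)
2..8  -- padding (6B)
8..16  cooldown  (8B, 8-aligned)
16..32  hp  (16B, 4-aligned)
32..33  state  (1B, 1-aligned)
33..36  -- padding (3B)
36..40  z  (4B, 4-aligned)
40..44  vx  (4B, 4-aligned)
44..48  -- padding (4B)
48..56  target  (8B, 8-aligned)
56..57  y  (1B, 1-aligned)
57..64  -- tail padding (7B)
sizeof = 64, alignof = 8
array of 20: 20 × 64 = 1280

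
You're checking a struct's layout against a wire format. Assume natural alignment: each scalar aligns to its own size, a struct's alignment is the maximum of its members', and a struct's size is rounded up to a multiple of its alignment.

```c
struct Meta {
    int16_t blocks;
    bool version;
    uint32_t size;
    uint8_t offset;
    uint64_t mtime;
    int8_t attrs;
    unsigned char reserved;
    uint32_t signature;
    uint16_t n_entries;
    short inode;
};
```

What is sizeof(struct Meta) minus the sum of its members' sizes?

14

0..2  blocks  (2B, 2-aligned)
2..3  version  (1B, 1-aligned)
3..4  -- padding (1B)
4..8  size  (4B, 4-aligned)
8..9  offset  (1B, 1-aligned)
9..16  -- padding (7B)
16..24  mtime  (8B, 8-aligned)
24..25  attrs  (1B, 1-aligned)
25..26  reserved  (1B, 1-aligned)
26..28  -- padding (2B)
28..32  signature  (4B, 4-aligned)
32..34  n_entries  (2B, 2-aligned)
34..36  inode  (2B, 2-aligned)
36..40  -- tail padding (4B)
sizeof = 40, alignof = 8
data bytes 26, size 40 → padding 14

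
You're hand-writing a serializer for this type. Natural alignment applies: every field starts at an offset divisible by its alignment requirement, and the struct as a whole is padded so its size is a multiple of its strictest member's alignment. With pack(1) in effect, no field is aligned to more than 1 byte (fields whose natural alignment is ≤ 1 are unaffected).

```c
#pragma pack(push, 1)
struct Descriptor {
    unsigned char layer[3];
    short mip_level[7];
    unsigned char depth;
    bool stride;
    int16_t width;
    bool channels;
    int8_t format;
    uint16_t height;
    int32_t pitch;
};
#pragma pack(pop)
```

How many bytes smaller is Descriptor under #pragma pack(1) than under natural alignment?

3

natural layout:
  layer at 0 (size 3, align 1) → ends 3
  pad 1 to align 2 for mip_level
  mip_level at 4 (size 14, align 2) → ends 18
  depth at 18 (size 1, align 1) → ends 19
  stride at 19 (size 1, align 1) → ends 20
  width at 20 (size 2, align 2) → ends 22
  channels at 22 (size 1, align 1) → ends 23
  format at 23 (size 1, align 1) → ends 24
  height at 24 (size 2, align 2) → ends 26
  pad 2 to align 4 for pitch
  pitch at 28 (size 4, align 4) → ends 32
  total 32 bytes, alignment 4
packed(1) layout:
  layer at 0 (size 3, align 1) → ends 3
  mip_level at 3 (size 14, align 1) → ends 17
  depth at 17 (size 1, align 1) → ends 18
  stride at 18 (size 1, align 1) → ends 19
  width at 19 (size 2, align 1) → ends 21
  channels at 21 (size 1, align 1) → ends 22
  format at 22 (size 1, align 1) → ends 23
  height at 23 (size 2, align 1) → ends 25
  pitch at 25 (size 4, align 1) → ends 29
  total 29 bytes, alignment 1
32 − 29 = 3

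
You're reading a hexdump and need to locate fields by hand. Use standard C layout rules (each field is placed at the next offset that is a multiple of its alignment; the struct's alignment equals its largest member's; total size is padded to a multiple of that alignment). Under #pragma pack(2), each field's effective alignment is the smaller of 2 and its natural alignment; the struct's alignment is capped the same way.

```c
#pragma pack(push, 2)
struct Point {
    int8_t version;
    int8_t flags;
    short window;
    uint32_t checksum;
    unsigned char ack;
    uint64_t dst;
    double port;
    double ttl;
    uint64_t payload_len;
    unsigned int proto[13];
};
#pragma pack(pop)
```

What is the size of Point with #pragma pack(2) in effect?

94

@0: version [1B, align 1] → 1
@1: flags [1B, align 1] → 2
@2: window [2B, align 2] → 4
@4: checksum [4B, align 2] → 8
@8: ack [1B, align 1] → 9
+1 pad (align 2)
@10: dst [8B, align 2] → 18
@18: port [8B, align 2] → 26
@26: ttl [8B, align 2] → 34
@34: payload_len [8B, align 2] → 42
@42: proto [52B, align 2] → 94
size 94, align 2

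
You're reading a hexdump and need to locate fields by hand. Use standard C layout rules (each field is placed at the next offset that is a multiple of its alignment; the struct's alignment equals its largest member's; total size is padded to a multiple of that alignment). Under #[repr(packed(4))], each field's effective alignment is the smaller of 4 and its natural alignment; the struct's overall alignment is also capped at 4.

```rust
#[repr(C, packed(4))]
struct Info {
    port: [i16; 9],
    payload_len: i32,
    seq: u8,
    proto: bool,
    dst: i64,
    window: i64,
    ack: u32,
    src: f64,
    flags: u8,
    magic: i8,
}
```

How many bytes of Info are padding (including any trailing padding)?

6

@0: port [18B, align 2] → 18
+2 pad (align 4)
@20: payload_len [4B, align 4] → 24
@24: seq [1B, align 1] → 25
@25: proto [1B, align 1] → 26
+2 pad (align 4)
@28: dst [8B, align 4] → 36
@36: window [8B, align 4] → 44
@44: ack [4B, align 4] → 48
@48: src [8B, align 4] → 56
@56: flags [1B, align 1] → 57
@57: magic [1B, align 1] → 58
+2 tail pad (align 4)
size 60, align 4
data bytes 54, size 60 → padding 6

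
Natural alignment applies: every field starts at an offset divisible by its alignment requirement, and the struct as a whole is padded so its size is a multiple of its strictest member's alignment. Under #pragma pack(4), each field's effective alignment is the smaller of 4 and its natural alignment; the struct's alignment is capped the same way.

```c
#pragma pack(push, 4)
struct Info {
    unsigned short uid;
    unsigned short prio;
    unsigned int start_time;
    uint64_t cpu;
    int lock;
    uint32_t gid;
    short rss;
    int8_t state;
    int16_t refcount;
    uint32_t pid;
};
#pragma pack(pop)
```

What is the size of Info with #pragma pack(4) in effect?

36

@0: uid [2B, align 2] → 2
@2: prio [2B, align 2] → 4
@4: start_time [4B, align 4] → 8
@8: cpu [8B, align 4] → 16
@16: lock [4B, align 4] → 20
@20: gid [4B, align 4] → 24
@24: rss [2B, align 2] → 26
@26: state [1B, align 1] → 27
+1 pad (align 2)
@28: refcount [2B, align 2] → 30
+2 pad (align 4)
@32: pid [4B, align 4] → 36
size 36, align 4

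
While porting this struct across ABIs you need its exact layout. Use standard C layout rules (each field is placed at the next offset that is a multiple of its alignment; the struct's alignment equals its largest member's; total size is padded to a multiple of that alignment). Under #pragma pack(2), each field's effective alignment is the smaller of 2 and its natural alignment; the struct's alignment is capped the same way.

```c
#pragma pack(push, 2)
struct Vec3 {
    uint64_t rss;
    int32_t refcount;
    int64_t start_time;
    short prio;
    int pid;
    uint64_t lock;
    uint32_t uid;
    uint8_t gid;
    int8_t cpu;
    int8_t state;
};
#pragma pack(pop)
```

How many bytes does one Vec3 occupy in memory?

42

0..8  rss  (8B, 2-aligned)
8..12  refcount  (4B, 2-aligned)
12..20  start_time  (8B, 2-aligned)
20..22  prio  (2B, 2-aligned)
22..26  pid  (4B, 2-aligned)
26..34  lock  (8B, 2-aligned)
34..38  uid  (4B, 2-aligned)
38..39  gid  (1B, 1-aligned)
39..40  cpu  (1B, 1-aligned)
40..41  state  (1B, 1-aligned)
41..42  -- tail padding (1B)
sizeof = 42, alignof = 2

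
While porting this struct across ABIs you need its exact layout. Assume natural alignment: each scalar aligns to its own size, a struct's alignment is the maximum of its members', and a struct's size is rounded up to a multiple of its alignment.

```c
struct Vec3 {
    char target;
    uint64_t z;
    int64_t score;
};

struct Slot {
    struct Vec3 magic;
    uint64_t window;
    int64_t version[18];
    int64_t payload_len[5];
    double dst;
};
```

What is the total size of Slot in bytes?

224

Vec3: 0..1  target  (1B, 1-aligned); 1..8  -- padding (7B); 8..16  z  (8B, 8-aligned); 16..24  score  (8B, 8-aligned); sizeof = 24, alignof = 8
0..24  magic  (24B, 8-aligned)
24..32  window  (8B, 8-aligned)
32..176  version  (144B, 8-aligned)
176..216  payload_len  (40B, 8-aligned)
216..224  dst  (8B, 8-aligned)
sizeof = 224, alignof = 8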